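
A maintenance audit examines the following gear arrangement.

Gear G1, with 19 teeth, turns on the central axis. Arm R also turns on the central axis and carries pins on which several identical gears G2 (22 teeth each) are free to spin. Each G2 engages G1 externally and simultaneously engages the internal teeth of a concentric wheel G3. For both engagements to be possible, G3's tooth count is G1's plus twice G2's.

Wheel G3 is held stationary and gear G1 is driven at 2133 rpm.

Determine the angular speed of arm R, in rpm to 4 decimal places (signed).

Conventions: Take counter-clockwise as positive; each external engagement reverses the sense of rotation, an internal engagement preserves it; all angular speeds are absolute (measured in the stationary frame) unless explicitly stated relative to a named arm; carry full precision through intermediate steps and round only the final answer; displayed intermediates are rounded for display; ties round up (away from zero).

recognized (axles ride arm R): planetary set, 19/22/63 teeth
normalise by the input: solve with ω_sun = 1, then scale by 2133 rpm
ring teeth: 19 + 2·22 = 63
19(ω_sun−ω_arm) = −63(ω_ring−ω_arm),  ω_ring = 0, ω_sun = 1
19(1−ω_arm) = −63(0−ω_arm)  ⇒  82·ω_arm = 19  ⇒  ω_arm = 19/82
scale: ω_arm = 19/82 × 2133 rpm = +494.2317 rpm

+494.2317 rpm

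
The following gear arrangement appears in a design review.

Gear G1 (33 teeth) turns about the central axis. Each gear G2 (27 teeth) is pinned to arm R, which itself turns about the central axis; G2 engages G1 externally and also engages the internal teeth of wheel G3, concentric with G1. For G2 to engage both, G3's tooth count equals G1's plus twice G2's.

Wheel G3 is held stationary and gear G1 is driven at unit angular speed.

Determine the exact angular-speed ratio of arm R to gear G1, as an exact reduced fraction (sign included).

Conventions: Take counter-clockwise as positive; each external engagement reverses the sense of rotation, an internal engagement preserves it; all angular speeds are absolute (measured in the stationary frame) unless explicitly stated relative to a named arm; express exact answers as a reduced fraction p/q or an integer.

11/40

planetary set (33T centre, 27T on arm, 87T internal) — Willis relation
ring teeth: 33 + 2·27 = 87
33(ω_sun−ω_arm) = −87(ω_ring−ω_arm),  ω_ring = 0, ω_sun = 1
33(1−ω_arm) = −87(0−ω_arm)  ⇒  120·ω_arm = 33  ⇒  ω_arm = 11/40
ω_out/ω_in = 11/40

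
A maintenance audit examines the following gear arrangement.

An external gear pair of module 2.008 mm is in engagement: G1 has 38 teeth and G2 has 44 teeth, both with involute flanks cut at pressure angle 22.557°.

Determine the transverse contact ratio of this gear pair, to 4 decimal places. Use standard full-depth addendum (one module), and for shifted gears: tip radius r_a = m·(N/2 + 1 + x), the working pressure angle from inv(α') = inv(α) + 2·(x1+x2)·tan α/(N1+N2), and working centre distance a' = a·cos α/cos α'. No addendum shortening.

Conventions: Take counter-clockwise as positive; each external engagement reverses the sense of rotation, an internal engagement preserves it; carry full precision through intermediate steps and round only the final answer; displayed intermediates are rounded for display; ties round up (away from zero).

topology: single-mesh involute geometry — m = 2.008, 38T/44T pair
base radii: r_b1 = 35.233310, r_b2 = 40.796464
tip radii: r_a1 = 40.160000, r_a2 = 46.184000
no profile shift: α' = α, a' = a
action lengths: √(r_a1²−r_b1²) = 19.272765, √(r_a2²−r_b2²) = 21.647411
base pitch p_b = π·m·cos α = 5.825721
CR = (19.272765 + 21.647411 − 82.328000·sin 22.55700°)/5.825721 = 1.603057
contact ratio ≈ 1.6031

1.6031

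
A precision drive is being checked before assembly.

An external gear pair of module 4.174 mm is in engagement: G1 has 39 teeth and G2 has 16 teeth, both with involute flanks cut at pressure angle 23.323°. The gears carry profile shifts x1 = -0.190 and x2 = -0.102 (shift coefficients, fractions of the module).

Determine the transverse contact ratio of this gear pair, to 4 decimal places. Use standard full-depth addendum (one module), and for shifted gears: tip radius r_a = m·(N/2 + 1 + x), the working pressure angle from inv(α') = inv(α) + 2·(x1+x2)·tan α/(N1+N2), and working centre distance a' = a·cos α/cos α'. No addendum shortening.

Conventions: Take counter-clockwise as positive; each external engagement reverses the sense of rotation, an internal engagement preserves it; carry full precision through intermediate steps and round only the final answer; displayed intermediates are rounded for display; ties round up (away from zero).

class = single-mesh tooth geometry [involute pair 39T × 16T, m = 4.174]
base radii: r_b1 = 74.742177, r_b2 = 30.663457
tip radii: r_a1 = 84.773940, r_a2 = 37.140252
inv(α') = inv(23.323°) + 2·(-0.190-0.102)·tan α/(39+16) = 0.01950290  ⇒  α' = 21.80473°
a' = a·cos α / cos α' = 114.7850·cos 23.323°/cos 21.80473° = 113.527973
action lengths: √(r_a1²−r_b1²) = 40.002849, √(r_a2²−r_b2²) = 20.955923
base pitch p_b = π·m·cos α = 12.041511
CR = (40.002849 + 20.955923 − 113.527973·sin 21.80473°)/12.041511 = 1.560388
contact ratio ≈ 1.5604

1.5604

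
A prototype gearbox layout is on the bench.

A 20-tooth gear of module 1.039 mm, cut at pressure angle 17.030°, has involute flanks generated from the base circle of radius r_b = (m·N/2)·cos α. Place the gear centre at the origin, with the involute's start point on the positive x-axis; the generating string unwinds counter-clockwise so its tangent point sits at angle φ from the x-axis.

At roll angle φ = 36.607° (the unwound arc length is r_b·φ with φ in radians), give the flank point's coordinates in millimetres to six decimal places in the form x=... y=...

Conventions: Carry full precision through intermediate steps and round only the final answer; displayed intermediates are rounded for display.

class = single-mesh tooth geometry [base-circle involute, m = 1.039, 20T]
pitch radius r_p = m·N/2 = 1.039·20/2 = 10.390000
base radius r_b = r_p·cos α = 10.390000·cos 17.030° = 9.934414
roll angle φ = 36.607° = 0.63891268 rad
x = r_b·(cos φ + φ·sin φ) = 11.759793
y = r_b·(sin φ − φ·cos φ) = 0.828920

x=11.759793 y=0.828920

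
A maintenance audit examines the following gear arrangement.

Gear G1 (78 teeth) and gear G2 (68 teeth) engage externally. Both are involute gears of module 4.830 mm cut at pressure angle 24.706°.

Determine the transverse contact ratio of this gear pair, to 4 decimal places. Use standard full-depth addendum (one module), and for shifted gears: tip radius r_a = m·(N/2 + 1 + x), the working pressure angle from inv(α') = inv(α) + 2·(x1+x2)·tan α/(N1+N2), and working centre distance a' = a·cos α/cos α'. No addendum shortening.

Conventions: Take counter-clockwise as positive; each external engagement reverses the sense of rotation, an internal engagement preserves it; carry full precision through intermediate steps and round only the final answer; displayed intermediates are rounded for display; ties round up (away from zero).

class = single-mesh tooth geometry [involute pair 78T × 68T, m = 4.830]
base radii: r_b1 = 171.127442, r_b2 = 149.188026
tip radii: r_a1 = 193.200000, r_a2 = 169.050000
no profile shift: α' = α, a' = a
action lengths: √(r_a1²−r_b1²) = 89.675185, √(r_a2²−r_b2²) = 79.503682
base pitch p_b = π·m·cos α = 13.784941
CR = (89.675185 + 79.503682 − 352.590000·sin 24.70600°)/13.784941 = 1.582130
contact ratio ≈ 1.5821

1.5821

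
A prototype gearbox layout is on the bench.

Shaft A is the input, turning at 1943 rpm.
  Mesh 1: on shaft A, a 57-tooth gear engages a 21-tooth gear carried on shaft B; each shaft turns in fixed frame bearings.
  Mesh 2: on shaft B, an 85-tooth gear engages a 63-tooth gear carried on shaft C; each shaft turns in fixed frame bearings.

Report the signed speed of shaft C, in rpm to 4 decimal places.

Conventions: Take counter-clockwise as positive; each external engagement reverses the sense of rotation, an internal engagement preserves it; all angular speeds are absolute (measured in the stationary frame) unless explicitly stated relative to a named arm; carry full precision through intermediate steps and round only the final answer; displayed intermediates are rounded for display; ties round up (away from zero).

+7115.5215 rpm

topology: fixed-axis compound train — 2 meshes, A→C
mesh 1 [57T→21T]: ω = 1943.0000×57/21 = 5273.8571 rpm, sense flips to −
mesh 2 [85T→63T]: ω = 5273.8571×85/63 = 7115.5215 rpm, sense flips to +
signed output speed = +7115.5215 rpm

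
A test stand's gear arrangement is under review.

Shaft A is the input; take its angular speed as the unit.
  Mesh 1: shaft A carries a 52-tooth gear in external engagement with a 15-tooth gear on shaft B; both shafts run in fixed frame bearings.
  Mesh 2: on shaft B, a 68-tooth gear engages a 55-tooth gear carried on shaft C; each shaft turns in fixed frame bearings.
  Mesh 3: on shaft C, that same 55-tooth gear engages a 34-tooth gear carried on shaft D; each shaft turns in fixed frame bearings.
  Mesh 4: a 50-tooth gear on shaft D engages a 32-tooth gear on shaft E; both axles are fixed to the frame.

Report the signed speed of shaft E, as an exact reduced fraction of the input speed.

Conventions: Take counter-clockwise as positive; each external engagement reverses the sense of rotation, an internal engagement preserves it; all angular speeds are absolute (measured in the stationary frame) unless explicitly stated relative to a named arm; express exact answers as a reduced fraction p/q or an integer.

4-mesh fixed-axis compound train (all bearings frame-fixed)
mesh 1 [52T→15T]: |ω|/ω_in = 1×52/15 = 52/15, sense flips to −
mesh 2 [68T→55T]: |ω|/ω_in = (52/15)×68/55 = 3536/825, sense flips to +
mesh 3 [55T→34T]: |ω|/ω_in = (3536/825)×55/34 = 104/15, sense flips to −
mesh 4 [50T→32T]: |ω|/ω_in = (104/15)×50/32 = 65/6, sense flips to +
signed output speed (× input speed) = 65/6

65/6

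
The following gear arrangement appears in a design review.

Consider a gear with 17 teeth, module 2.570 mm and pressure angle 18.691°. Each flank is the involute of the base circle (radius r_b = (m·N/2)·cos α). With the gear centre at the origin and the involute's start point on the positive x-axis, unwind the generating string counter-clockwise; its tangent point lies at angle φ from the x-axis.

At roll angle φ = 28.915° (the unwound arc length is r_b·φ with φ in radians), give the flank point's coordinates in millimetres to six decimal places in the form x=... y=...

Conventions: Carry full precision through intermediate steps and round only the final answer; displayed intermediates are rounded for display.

x=23.162563 y=0.864173

single-mesh involute tooth geometry (17T wheel at module 2.570)
pitch radius r_p = m·N/2 = 2.570·17/2 = 21.845000
base radius r_b = r_p·cos α = 21.845000·cos 18.691° = 20.692908
roll angle φ = 28.915° = 0.50466195 rad
x = r_b·(cos φ + φ·sin φ) = 23.162563
y = r_b·(sin φ − φ·cos φ) = 0.864173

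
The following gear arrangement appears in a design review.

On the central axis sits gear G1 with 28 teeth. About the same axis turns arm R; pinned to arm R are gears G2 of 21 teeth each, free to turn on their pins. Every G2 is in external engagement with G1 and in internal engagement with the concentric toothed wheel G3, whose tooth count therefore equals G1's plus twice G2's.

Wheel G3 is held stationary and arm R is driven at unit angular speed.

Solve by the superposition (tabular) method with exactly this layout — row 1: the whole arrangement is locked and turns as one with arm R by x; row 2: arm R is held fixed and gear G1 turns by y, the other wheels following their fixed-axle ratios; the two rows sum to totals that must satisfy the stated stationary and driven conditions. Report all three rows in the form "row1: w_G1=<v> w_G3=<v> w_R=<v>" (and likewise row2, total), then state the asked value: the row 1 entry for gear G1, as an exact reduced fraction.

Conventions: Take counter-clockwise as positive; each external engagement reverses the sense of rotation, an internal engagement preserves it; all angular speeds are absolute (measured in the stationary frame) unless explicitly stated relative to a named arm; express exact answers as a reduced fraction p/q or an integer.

row1: w_G1=1 w_G3=1 w_R=1
row2: w_G1=5/2 w_G3=-1 w_R=0
total: w_G1=7/2 w_G3=0 w_R=1
asked value: 1

planetary set (28T centre, 21T on arm, 70T internal) — Willis relation
superposition row 1 [locked train]: every member turns x
row 2 — arm fixed, fixed-axis ratios: sun y, ring −(28/70)·y, arm 0
boundary: total ω_ring = x − (28/70)·y = 0 and total ω_arm = x = 1  ⇒  y = 5/2, x = 1
row 2 ring = −(28/70)·5/2 = -1
totals (row 1 + row 2): sun 1 + 5/2 = 7/2, ring 1 + (-1) = 0, arm 1 + 0 = 1
asked cell (row1, sun) = 1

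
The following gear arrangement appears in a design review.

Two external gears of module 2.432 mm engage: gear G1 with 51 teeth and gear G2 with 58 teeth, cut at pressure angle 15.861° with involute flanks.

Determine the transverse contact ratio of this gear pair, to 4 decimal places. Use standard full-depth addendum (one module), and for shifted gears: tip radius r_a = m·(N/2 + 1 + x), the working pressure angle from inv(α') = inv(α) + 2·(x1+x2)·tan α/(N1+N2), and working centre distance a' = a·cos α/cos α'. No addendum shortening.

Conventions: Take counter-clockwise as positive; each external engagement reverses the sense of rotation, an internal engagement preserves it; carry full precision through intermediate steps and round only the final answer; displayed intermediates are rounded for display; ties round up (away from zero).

2.0419

recognized (one external pair, fixed centres): single-mesh tooth geometry, m = 2.432, N1 = 51, N2 = 58
base radii: r_b1 = 59.654900, r_b2 = 67.842827
tip radii: r_a1 = 64.448000, r_a2 = 72.960000
no profile shift: α' = α, a' = a
action lengths: √(r_a1²−r_b1²) = 24.389293, √(r_a2²−r_b2²) = 26.842362
base pitch p_b = π·m·cos α = 7.349466
CR = (24.389293 + 26.842362 − 132.544000·sin 15.86100°)/7.349466 = 2.041887
contact ratio ≈ 2.0419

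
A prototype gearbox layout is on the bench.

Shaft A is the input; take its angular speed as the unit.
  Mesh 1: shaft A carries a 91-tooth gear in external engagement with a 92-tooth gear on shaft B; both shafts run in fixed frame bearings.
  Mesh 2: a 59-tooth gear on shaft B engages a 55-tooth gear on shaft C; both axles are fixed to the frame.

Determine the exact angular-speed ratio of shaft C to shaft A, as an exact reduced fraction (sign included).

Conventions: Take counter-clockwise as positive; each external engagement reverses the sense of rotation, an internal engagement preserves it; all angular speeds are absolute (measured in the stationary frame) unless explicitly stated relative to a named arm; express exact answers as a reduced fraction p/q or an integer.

5369/5060

class = fixed-axis compound train [2 meshes; 2 ratios multiply, 2 sense flips]
mesh 1 [91T→92T]: running ratio 91/92, sense −
mesh 2 [59T→55T]: running ratio 5369/5060, sense +
ω_out/ω_in = 5369/5060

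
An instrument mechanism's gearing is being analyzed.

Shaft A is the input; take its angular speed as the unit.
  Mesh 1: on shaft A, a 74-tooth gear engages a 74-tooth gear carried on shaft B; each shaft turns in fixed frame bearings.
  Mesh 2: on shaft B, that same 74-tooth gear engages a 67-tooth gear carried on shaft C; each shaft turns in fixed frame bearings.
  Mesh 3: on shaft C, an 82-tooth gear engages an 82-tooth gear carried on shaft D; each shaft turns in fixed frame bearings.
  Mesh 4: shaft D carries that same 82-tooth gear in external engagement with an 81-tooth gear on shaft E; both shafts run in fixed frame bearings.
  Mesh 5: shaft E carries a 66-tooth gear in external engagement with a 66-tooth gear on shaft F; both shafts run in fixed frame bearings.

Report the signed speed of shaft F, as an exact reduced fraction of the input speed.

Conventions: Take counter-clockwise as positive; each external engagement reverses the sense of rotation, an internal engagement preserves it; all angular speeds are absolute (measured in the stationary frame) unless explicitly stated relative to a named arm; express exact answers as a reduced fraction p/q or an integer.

5-mesh fixed-axis compound train (all bearings frame-fixed)
mesh 1 [74T→74T]: |ω|/ω_in = 1×74/74 = 1, sense flips to −
mesh 2 [74T→67T]: |ω|/ω_in = 1×74/67 = 74/67, sense flips to +
mesh 3 [82T→82T]: |ω|/ω_in = (74/67)×82/82 = 74/67, sense flips to −
mesh 4 [82T→81T]: |ω|/ω_in = (74/67)×82/81 = 6068/5427, sense flips to +
mesh 5 [66T→66T]: |ω|/ω_in = (6068/5427)×66/66 = 6068/5427, sense flips to −
signed output speed (× input speed) = -6068/5427

-6068/5427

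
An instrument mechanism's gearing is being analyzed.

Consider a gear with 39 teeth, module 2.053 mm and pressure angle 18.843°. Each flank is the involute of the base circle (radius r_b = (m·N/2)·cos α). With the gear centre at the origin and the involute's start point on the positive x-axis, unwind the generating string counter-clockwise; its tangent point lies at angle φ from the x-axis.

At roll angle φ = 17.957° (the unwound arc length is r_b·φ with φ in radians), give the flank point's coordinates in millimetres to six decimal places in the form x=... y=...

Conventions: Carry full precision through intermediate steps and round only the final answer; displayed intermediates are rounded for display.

x=39.703320 y=0.384983

topology: single-mesh involute geometry — m = 2.053, N = 39
pitch radius r_p = m·N/2 = 2.053·39/2 = 40.033500
base radius r_b = r_p·cos α = 40.033500·cos 18.843° = 37.887990
roll angle φ = 17.957° = 0.31340877 rad
x = r_b·(cos φ + φ·sin φ) = 39.703320
y = r_b·(sin φ − φ·cos φ) = 0.384983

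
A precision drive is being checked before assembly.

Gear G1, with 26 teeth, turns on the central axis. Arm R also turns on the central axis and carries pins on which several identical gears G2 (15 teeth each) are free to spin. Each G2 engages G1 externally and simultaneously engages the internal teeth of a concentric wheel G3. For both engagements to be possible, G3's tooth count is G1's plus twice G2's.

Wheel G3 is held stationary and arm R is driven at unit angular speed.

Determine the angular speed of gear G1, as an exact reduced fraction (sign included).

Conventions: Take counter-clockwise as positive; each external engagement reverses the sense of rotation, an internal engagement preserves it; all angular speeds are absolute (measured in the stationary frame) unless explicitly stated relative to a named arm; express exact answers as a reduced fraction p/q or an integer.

41/13

recognized (axles ride arm R): planetary set, 26/15/56 teeth
ring teeth: 26 + 2·15 = 56
26(ω_sun−ω_arm) = −56(ω_ring−ω_arm),  ω_ring = 0, ω_arm = 1
ω_sun = 1 − (56/26)(0−1) = 41/13
exact speed ratio = 41/13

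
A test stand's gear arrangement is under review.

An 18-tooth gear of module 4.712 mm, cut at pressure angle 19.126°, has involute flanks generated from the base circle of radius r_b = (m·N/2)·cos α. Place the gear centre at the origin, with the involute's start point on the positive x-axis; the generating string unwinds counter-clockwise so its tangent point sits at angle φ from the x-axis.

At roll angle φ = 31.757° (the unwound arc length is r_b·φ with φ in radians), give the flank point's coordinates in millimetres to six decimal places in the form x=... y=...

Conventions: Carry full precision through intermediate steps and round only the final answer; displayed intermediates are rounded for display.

recognized (one wheel, involute flank): single-mesh tooth geometry, m = 4.712, N = 18
pitch radius r_p = m·N/2 = 4.712·18/2 = 42.408000
base radius r_b = r_p·cos α = 42.408000·cos 19.126° = 40.067092
roll angle φ = 31.757° = 0.55426421 rad
x = r_b·(cos φ + φ·sin φ) = 45.756902
y = r_b·(sin φ − φ·cos φ) = 2.205038

x=45.756902 y=2.205038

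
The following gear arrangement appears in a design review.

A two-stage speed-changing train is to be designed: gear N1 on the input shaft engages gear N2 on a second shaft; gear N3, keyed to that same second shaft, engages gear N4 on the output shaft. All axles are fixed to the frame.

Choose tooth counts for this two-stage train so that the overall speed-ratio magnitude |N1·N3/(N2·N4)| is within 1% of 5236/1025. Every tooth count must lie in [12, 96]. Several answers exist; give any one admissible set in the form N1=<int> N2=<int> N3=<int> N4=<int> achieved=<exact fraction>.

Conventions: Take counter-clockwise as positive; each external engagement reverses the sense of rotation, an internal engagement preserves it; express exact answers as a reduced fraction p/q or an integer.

class = fixed-axis compound train [2-stage, 5236/1025 wanted]
target = 5236/1025 in lowest terms: an exact hit needs N1·N3 = k·5236 and N2·N4 = k·1025 for one integer k, every count in [12, 96]; additionally prefer no 1:1 stage (N1 ≠ N2, N3 ≠ N4)
k = 1: N1·N3 = 5236 = 68·77, N2·N4 = 1025 = 25·41
achieved = 68·77/(25·41) = 5236/1025; |achieved − target| = 0 ≤ 1309/25625 ✓

N1=68 N2=25 N3=77 N4=41 achieved=5236/1025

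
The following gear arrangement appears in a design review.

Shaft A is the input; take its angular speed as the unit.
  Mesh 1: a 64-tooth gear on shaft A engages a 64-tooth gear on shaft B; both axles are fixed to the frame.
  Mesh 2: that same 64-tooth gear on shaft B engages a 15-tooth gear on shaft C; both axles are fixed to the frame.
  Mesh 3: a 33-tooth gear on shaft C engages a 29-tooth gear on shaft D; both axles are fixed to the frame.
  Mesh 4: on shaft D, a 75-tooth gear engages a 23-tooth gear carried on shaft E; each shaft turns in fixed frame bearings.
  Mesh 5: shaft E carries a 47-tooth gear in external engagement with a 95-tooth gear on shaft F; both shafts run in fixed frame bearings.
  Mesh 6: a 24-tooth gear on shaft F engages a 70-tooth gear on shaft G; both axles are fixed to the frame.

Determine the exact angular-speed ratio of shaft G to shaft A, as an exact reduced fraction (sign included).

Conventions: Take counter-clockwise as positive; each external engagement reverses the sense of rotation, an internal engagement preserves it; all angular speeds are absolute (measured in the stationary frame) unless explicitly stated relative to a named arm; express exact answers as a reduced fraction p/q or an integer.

class = fixed-axis compound train [6 meshes; 6 ratios multiply, 6 sense flips]
mesh 1 [64T→64T]: running ratio 1, sense −
mesh 2 [64T→15T]: running ratio 64/15, sense +
mesh 3 [33T→29T]: running ratio 704/145, sense −
mesh 4 [75T→23T]: running ratio 10560/667, sense +
mesh 5 [47T→95T]: running ratio 99264/12673, sense −
mesh 6 [24T→70T]: running ratio 1191168/443555, sense +
ω_out/ω_in = 1191168/443555

1191168/443555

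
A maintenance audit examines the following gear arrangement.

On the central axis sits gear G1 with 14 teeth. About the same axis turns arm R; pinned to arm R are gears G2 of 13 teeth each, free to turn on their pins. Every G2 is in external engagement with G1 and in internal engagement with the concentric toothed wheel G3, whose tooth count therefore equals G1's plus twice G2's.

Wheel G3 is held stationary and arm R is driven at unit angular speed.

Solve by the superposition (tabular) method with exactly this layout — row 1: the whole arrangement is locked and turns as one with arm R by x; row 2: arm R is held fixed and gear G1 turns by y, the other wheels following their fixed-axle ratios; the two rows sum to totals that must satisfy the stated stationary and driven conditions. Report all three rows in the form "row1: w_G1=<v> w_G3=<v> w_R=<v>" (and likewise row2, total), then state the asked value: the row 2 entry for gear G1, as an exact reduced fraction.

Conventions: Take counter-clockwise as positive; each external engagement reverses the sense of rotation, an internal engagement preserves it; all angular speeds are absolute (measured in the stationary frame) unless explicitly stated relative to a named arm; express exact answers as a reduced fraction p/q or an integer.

class = planetary set [G3 = 14+2·13 = 40; Willis about the carrier]
row 1 (train locked, turned with arm): all members turn x
superposition row 2 [arm held]: sun y, ring −(14/40)·y, arm 0
boundary: total ω_ring = x − (14/40)·y = 0 and total ω_arm = x = 1  ⇒  y = 20/7, x = 1
row 2 ring = −(14/40)·20/7 = -1
totals (row 1 + row 2): sun 1 + 20/7 = 27/7, ring 1 + (-1) = 0, arm 1 + 0 = 1
asked cell (row2, sun) = 20/7

row1: w_G1=1 w_G3=1 w_R=1
row2: w_G1=20/7 w_G3=-1 w_R=0
total: w_G1=27/7 w_G3=0 w_R=1
asked value: 20/7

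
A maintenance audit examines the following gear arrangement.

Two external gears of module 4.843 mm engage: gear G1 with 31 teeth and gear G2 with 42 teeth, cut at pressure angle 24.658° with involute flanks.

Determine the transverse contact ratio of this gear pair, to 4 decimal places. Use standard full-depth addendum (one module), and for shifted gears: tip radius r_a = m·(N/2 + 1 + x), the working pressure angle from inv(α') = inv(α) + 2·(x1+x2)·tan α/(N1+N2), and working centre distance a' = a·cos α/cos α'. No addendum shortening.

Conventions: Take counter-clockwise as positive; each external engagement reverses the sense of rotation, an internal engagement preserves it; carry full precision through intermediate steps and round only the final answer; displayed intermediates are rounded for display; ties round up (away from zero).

topology: single-mesh involute geometry — m = 4.843, 31T/42T pair
base radii: r_b1 = 68.221505, r_b2 = 92.429135
tip radii: r_a1 = 79.909500, r_a2 = 106.546000
no profile shift: α' = α, a' = a
action lengths: √(r_a1²−r_b1²) = 41.609548, √(r_a2²−r_b2²) = 52.999104
base pitch p_b = π·m·cos α = 13.827366
CR = (41.609548 + 52.999104 − 176.769500·sin 24.65800°)/13.827366 = 1.508620
contact ratio ≈ 1.5086

1.5086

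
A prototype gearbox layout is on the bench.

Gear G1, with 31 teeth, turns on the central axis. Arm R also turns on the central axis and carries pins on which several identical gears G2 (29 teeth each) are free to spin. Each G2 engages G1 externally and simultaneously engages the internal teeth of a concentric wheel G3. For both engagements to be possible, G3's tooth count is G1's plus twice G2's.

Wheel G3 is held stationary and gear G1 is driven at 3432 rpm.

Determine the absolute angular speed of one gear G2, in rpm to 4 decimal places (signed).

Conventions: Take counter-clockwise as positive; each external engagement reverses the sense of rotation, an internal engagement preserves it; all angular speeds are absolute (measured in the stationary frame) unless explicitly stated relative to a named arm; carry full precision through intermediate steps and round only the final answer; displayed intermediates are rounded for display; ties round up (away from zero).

class = planetary set [G3 = 31+2·29 = 89; Willis about the carrier]
normalise by the input: solve with ω_sun = 1, then scale by 3432 rpm
ring teeth: 31 + 2·29 = 89
31(ω_sun−ω_arm) = −89(ω_ring−ω_arm),  ω_ring = 0, ω_sun = 1
31(1−ω_arm) = −89(0−ω_arm)  ⇒  120·ω_arm = 31  ⇒  ω_arm = 31/120
sun–planet mesh: 31·(1−31/120) = −29·(ω_p−ω_arm)  ⇒  ω_p−ω_arm = -2759/3480
ω_p = 31/120 − 2759/3480 = -31/58
scale: ω_p = -31/58 × 3432 rpm = -1834.3448 rpm

-1834.3448 rpm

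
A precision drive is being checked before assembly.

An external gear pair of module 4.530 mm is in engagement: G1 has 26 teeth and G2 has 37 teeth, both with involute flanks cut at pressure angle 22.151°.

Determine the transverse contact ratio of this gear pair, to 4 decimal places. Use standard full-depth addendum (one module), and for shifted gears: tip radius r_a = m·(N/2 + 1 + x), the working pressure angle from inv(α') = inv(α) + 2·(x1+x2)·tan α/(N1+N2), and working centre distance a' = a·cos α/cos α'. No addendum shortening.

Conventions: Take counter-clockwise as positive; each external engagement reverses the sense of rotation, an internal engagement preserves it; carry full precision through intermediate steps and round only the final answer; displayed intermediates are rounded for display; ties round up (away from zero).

1.5724

recognized (one external pair, fixed centres): single-mesh tooth geometry, m = 4.530, N1 = 26, N2 = 37
base radii: r_b1 = 54.543528, r_b2 = 77.619636
tip radii: r_a1 = 63.420000, r_a2 = 88.335000
no profile shift: α' = α, a' = a
action lengths: √(r_a1²−r_b1²) = 32.358924, √(r_a2²−r_b2²) = 42.169471
base pitch p_b = π·m·cos α = 13.181042
CR = (32.358924 + 42.169471 − 142.695000·sin 22.15100°)/13.181042 = 1.572365
contact ratio ≈ 1.5724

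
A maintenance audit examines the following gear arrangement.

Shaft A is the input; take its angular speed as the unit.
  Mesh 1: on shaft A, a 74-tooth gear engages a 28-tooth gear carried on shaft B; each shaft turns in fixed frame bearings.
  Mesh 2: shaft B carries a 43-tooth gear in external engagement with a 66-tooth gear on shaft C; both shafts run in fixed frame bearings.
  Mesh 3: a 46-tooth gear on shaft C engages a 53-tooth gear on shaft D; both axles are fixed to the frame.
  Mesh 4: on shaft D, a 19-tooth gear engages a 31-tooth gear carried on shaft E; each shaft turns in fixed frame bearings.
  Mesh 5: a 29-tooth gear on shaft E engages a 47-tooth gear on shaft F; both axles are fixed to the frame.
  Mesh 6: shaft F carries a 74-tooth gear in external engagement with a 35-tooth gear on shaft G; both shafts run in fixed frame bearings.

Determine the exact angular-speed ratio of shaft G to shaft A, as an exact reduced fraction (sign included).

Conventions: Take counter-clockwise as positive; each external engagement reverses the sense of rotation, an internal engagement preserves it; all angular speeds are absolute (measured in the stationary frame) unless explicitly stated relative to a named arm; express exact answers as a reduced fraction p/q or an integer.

746021491/624331785

class = fixed-axis compound train [6 meshes; 6 ratios multiply, 6 sense flips]
mesh 1 [74T→28T]: running ratio 37/14, sense −
mesh 2 [43T→66T]: running ratio 1591/924, sense +
mesh 3 [46T→53T]: running ratio 36593/24486, sense −
mesh 4 [19T→31T]: running ratio 695267/759066, sense +
mesh 5 [29T→47T]: running ratio 20162743/35676102, sense −
mesh 6 [74T→35T]: running ratio 746021491/624331785, sense +
ω_out/ω_in = 746021491/624331785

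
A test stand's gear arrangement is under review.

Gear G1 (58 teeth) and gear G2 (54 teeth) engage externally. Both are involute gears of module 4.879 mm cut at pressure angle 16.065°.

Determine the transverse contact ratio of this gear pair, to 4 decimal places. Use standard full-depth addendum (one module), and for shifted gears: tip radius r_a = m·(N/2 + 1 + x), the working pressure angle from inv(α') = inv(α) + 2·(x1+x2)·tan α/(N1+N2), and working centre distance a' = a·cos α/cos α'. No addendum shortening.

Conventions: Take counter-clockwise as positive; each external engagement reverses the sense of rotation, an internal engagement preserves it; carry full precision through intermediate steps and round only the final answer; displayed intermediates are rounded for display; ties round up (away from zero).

2.0336

topology: single-mesh involute geometry — m = 4.879, 58T/54T pair
base radii: r_b1 = 135.965547, r_b2 = 126.588613
tip radii: r_a1 = 146.370000, r_a2 = 136.612000
no profile shift: α' = α, a' = a
action lengths: √(r_a1²−r_b1²) = 54.199142, √(r_a2²−r_b2²) = 51.363039
base pitch p_b = π·m·cos α = 14.729254
CR = (54.199142 + 51.363039 − 273.224000·sin 16.06500°)/14.729254 = 2.033608
contact ratio ≈ 2.0336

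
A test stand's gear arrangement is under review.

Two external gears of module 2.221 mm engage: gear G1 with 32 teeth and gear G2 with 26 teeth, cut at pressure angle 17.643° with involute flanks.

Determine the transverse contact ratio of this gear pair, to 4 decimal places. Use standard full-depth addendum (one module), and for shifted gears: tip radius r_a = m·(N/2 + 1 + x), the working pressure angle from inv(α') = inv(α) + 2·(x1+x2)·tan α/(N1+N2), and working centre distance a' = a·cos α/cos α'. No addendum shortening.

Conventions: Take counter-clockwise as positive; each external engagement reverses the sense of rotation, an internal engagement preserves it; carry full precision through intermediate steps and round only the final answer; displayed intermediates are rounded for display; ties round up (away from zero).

recognized (one external pair, fixed centres): single-mesh tooth geometry, m = 2.221, N1 = 32, N2 = 26
base radii: r_b1 = 33.864510, r_b2 = 27.514914
tip radii: r_a1 = 37.757000, r_a2 = 31.094000
no profile shift: α' = α, a' = a
action lengths: √(r_a1²−r_b1²) = 16.696886, √(r_a2²−r_b2²) = 14.483312
base pitch p_b = π·m·cos α = 6.649281
CR = (16.696886 + 14.483312 − 64.409000·sin 17.64300°)/6.649281 = 1.753390
contact ratio ≈ 1.7534

1.7534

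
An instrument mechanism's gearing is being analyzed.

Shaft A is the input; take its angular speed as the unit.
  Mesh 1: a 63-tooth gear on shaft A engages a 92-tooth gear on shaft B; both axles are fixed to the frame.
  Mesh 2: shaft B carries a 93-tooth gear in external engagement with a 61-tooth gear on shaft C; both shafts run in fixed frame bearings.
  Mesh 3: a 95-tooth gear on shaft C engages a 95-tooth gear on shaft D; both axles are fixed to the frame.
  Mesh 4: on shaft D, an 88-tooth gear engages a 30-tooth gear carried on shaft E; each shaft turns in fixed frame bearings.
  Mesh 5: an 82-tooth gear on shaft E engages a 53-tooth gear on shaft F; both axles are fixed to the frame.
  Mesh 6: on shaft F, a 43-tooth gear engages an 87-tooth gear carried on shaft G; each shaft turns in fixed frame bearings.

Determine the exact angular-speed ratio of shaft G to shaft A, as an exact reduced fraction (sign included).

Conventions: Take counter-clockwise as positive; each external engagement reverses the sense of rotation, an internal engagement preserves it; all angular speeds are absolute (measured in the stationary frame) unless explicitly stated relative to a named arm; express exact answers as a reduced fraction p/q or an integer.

class = fixed-axis compound train [6 meshes; 6 ratios multiply, 6 sense flips]
mesh 1 [63T→92T]: running ratio 63/92, sense −
mesh 2 [93T→61T]: running ratio 5859/5612, sense +
mesh 3 [95T→95T]: running ratio 5859/5612, sense −
mesh 4 [88T→30T]: running ratio 21483/7015, sense +
mesh 5 [82T→53T]: running ratio 1761606/371795, sense −
mesh 6 [43T→87T]: running ratio 25249686/10782055, sense +
ω_out/ω_in = 25249686/10782055

25249686/10782055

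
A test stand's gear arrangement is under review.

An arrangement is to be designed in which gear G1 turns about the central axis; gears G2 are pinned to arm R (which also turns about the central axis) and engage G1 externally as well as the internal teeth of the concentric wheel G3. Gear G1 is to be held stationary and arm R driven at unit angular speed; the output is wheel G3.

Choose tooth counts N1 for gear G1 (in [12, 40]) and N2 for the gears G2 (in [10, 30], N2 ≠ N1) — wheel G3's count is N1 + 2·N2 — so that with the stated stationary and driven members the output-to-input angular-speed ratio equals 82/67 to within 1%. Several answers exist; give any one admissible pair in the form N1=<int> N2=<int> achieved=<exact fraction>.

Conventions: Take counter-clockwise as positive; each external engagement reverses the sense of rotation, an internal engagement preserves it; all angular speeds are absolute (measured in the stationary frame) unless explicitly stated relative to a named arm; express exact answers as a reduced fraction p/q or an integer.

N1=15 N2=26 achieved=82/67

class = planetary set [ratio 82/67 wanted; Willis about the carrier]
Willis with ω_sun = 0: ω_ring/ω_arm = (N1+N3)/N3; set equal to 82/67  ⇒  N3/N1 = 1/(82/67 − 1) = 67/15
N3 = N1 + 2·N2  ⇒  N2/N1 = (N3/N1 − 1)/2 = (67/15 − 1)/2 = 26/15
smallest multiple with N1 ≥ 12 and N2 ≥ 10: k = 1  ⇒  N1 = 1·15 = 15, N2 = 1·26 = 26 (N1 ≤ 40, N2 ≤ 30, N2 ≠ N1 ✓), N3 = 15 + 2·26 = 67
check: (N1+N3)/N3 with N1 = 15, N3 = 67 gives 82/67; |achieved − target| = 0 ≤ 41/3350 ✓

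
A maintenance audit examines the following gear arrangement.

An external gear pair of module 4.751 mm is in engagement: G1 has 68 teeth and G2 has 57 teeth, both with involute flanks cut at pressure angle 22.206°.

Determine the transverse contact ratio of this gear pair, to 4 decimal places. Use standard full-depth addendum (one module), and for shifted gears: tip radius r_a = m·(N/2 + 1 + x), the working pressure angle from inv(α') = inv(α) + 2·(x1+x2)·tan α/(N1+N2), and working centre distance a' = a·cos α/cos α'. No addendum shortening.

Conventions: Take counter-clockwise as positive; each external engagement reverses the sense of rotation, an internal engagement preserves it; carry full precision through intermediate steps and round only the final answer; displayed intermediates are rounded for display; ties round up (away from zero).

1.6749

single-mesh involute tooth geometry (68T engaging 57T at module 4.751)
base radii: r_b1 = 149.553187, r_b2 = 125.360759
tip radii: r_a1 = 166.285000, r_a2 = 140.154500
no profile shift: α' = α, a' = a
action lengths: √(r_a1²−r_b1²) = 72.694880, √(r_a2²−r_b2²) = 62.673470
base pitch p_b = π·m·cos α = 13.818682
CR = (72.694880 + 62.673470 − 296.937500·sin 22.20600°)/13.818682 = 1.674868
contact ratio ≈ 1.6749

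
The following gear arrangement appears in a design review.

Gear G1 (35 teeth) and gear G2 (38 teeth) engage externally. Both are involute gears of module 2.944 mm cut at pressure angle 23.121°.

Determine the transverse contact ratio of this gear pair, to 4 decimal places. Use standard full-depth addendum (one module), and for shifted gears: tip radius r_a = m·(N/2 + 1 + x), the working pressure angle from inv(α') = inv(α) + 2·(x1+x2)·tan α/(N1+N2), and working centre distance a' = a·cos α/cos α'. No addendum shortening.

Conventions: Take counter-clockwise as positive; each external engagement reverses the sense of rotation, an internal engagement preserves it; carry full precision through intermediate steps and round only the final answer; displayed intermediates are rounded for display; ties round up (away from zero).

1.5642

recognized (one external pair, fixed centres): single-mesh tooth geometry, m = 2.944, N1 = 35, N2 = 38
base radii: r_b1 = 47.381792, r_b2 = 51.443088
tip radii: r_a1 = 54.464000, r_a2 = 58.880000
no profile shift: α' = α, a' = a
action lengths: √(r_a1²−r_b1²) = 26.856900, √(r_a2²−r_b2²) = 28.643727
base pitch p_b = π·m·cos α = 8.505959
CR = (26.856900 + 28.643727 − 107.456000·sin 23.12100°)/8.505959 = 1.564247
contact ratio ≈ 1.5642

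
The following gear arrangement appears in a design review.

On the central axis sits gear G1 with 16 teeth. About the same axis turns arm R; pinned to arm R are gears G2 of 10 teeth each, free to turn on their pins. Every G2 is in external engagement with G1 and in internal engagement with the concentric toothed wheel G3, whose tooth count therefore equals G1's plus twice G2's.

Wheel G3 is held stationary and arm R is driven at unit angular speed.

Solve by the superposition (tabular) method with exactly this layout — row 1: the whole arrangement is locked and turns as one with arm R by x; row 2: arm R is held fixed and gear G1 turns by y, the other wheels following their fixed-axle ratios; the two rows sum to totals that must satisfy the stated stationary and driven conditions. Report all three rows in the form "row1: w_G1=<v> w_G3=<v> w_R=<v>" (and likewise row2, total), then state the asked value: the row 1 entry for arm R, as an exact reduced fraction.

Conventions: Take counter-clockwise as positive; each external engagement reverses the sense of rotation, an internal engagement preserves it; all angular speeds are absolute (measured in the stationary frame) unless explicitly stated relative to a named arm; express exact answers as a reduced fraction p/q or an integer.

row1: w_G1=1 w_G3=1 w_R=1
row2: w_G1=9/4 w_G3=-1 w_R=0
total: w_G1=13/4 w_G3=0 w_R=1
asked value: 1

recognized (axles ride arm R): planetary set, 16/10/36 teeth
row 1: whole set turns with the arm by x
superposition row 2 [arm held]: sun y, ring −(16/36)·y, arm 0
boundary: total ω_ring = x − (16/36)·y = 0 and total ω_arm = x = 1  ⇒  y = 9/4, x = 1
row 2 ring = −(16/36)·9/4 = -1
totals (row 1 + row 2): sun 1 + 9/4 = 13/4, ring 1 + (-1) = 0, arm 1 + 0 = 1
asked cell (row1, arm) = 1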